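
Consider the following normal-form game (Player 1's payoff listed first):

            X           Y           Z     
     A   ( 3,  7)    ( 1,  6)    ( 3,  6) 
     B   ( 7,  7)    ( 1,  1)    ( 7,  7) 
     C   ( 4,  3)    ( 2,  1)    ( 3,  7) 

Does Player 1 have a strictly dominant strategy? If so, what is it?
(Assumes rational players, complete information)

No strictly dominant strategy exists for Player 1

Work:
A strategy strictly dominates another if it gives a strictly higher payoff against every opponent action. Compare each pair of P1's strategies column-by-column:
  A vs B: [3 vs 7, 1 vs 1, 3 vs 7] → A does not strictly dominate B (column X: 3 ≤ 7)
  A vs C: [3 vs 4, 1 vs 2, 3 vs 3] → A does not strictly dominate C (column X: 3 ≤ 4)
  B vs A: [7 vs 3, 1 vs 1, 7 vs 3] → B does not strictly dominate A (column Y: 1 ≤ 1)
  B vs C: [7 vs 4, 1 vs 2, 7 vs 3] → B does not strictly dominate C (column Y: 1 ≤ 2)
  C vs A: [4 vs 3, 2 vs 1, 3 vs 3] → C does not strictly dominate A (column Z: 3 ≤ 3)
  C vs B: [4 vs 7, 2 vs 1, 3 vs 7] → C does not strictly dominate B (column X: 4 ≤ 7)
No single strategy strictly dominates all others → no strictly dominant strategy.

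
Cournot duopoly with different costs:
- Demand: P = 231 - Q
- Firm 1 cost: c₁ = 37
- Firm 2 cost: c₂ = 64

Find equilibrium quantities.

q₁* = 73.67, q₂* = 46.67

Work:
Reaction: q₁ = (231 - 37 - q₂)/2
Reaction: q₂ = (231 - 64 - q₁)/2
Solve simultaneously:
q₁* = (231 - 2×37 + 64)/3 = 73.67
q₂* = (231 - 2×64 + 37)/3 = 46.67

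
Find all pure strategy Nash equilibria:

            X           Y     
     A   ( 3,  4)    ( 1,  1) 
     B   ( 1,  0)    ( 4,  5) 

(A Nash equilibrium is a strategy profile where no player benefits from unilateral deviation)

Nash equilibrium: (A, X), (B, Y)

Work:
Best responses:
  P1 vs X: payoffs [3, 1] → best response A (payoff 3)
  P1 vs Y: payoffs [1, 4] → best response B (payoff 4)
  P2 vs A: payoffs [4, 1] → best response X (payoff 4)
  P2 vs B: payoffs [0, 5] → best response Y (payoff 5)
Mutual best responses: (A,X), (B,Y) → Nash equilibria.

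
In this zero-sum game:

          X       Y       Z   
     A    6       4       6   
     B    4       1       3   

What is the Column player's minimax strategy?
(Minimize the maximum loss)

Column should play Y, value = 4

Work:
Column player minimizes Row's maximum payoff:
Column X: max payoff to Row = 6
Column Y: max payoff to Row = 4
Column Z: max payoff to Row = 6
Minimum is 4, achieved by column Y.
Minimax strategy: Y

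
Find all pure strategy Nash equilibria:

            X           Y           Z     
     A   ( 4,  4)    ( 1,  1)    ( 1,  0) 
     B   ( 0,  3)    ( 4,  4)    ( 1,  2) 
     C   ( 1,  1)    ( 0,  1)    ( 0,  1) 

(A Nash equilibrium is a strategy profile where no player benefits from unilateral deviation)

Nash equilibrium: (A, X), (B, Y)

Work:
Best responses:
  P1 vs X: payoffs [4, 0, 1] → best response A (payoff 4)
  P1 vs Y: payoffs [1, 4, 0] → best response B (payoff 4)
  P1 vs Z: payoffs [1, 1, 0] → best response A/B (payoff 1)
  P2 vs A: payoffs [4, 1, 0] → best response X (payoff 4)
  P2 vs B: payoffs [3, 4, 2] → best response Y (payoff 4)
  P2 vs C: payoffs [1, 1, 1] → best response X/Y/Z (payoff 1)
Mutual best responses: (A,X), (B,Y) → Nash equilibria.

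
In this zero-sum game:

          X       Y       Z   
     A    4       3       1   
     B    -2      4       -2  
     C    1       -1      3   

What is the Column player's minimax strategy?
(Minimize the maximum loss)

Column should play Z, value = 3

Work:
Column player minimizes Row's maximum payoff:
Column X: max payoff to Row = 4
Column Y: max payoff to Row = 4
Column Z: max payoff to Row = 3
Minimum is 3, achieved by column Z.
Minimax strategy: Z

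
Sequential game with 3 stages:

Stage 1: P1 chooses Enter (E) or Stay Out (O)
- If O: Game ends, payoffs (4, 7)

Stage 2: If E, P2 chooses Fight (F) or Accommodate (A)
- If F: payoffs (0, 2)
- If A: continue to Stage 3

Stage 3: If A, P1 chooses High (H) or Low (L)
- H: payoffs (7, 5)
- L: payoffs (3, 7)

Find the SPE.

SPE: (E, A, H); Outcome (7, 5)

Work:
Stage 3: P1 chooses H (7 vs 3)
Stage 2: P2: F->2, A->5 (anticipating H). Choose A
Stage 1: P1: O->4, E->7 (anticipating A, H). Choose E
SPE path: E -> A -> H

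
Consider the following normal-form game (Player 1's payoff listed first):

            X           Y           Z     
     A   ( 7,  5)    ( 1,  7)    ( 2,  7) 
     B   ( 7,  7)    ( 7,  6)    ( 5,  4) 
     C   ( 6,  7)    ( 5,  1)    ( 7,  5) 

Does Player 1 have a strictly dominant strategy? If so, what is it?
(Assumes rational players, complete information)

No strictly dominant strategy exists for Player 1

Work:
A strategy strictly dominates another if it gives a strictly higher payoff against every opponent action. Compare each pair of P1's strategies column-by-column:
  A vs B: [7 vs 7, 1 vs 7, 2 vs 5] → A does not strictly dominate B (column X: 7 ≤ 7)
  A vs C: [7 vs 6, 1 vs 5, 2 vs 7] → A does not strictly dominate C (column Y: 1 ≤ 5)
  B vs A: [7 vs 7, 7 vs 1, 5 vs 2] → B does not strictly dominate A (column X: 7 ≤ 7)
  B vs C: [7 vs 6, 7 vs 5, 5 vs 7] → B does not strictly dominate C (column Z: 5 ≤ 7)
  C vs A: [6 vs 7, 5 vs 1, 7 vs 2] → C does not strictly dominate A (column X: 6 ≤ 7)
  C vs B: [6 vs 7, 5 vs 7, 7 vs 5] → C does not strictly dominate B (column X: 6 ≤ 7)
No single strategy strictly dominates all others → no strictly dominant strategy.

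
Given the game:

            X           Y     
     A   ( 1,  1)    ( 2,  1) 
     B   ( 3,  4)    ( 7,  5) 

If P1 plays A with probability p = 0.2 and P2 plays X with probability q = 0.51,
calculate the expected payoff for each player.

E[P1] = 4.266, E[P2] = 3.792

Work:
E[P1] = p·q·π₁(A,X) + p·(1-q)·π₁(A,Y) + (1-p)·q·π₁(B,X) + (1-p)·(1-q)·π₁(B,Y)
= 0.2·0.51·1 + 0.2·0.49·2 + 0.8·0.51·3 + 0.8·0.49·7
= 4.266

E[P2] = 3.792 (similar calculation)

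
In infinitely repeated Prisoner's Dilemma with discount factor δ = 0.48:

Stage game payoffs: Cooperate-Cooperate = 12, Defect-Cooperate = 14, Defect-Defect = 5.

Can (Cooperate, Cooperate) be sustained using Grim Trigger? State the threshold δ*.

δ* = 0.2222; since δ = 0.48 ≥ 0.2222, cooperation can be sustained

Work:
For Grim Trigger:
Cooperate forever: 12/(1-δ)
Defect then punished: 14 + 5·δ/(1-δ)
Need: 12/(1-δ) ≥ 14 + 5·δ/(1-δ)
Solving: δ ≥ (T-R)/(T-P) = (14-12)/(14-5) = 0.2222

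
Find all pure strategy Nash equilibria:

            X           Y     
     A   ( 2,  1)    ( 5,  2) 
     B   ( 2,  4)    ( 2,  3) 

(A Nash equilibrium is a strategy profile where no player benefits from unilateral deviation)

Nash equilibrium: (A, Y), (B, X)

Work:
Best responses:
  P1 vs X: payoffs [2, 2] → best response A/B (payoff 2)
  P1 vs Y: payoffs [5, 2] → best response A (payoff 5)
  P2 vs A: payoffs [1, 2] → best response Y (payoff 2)
  P2 vs B: payoffs [4, 3] → best response X (payoff 4)
Mutual best responses: (A,Y), (B,X) → Nash equilibria.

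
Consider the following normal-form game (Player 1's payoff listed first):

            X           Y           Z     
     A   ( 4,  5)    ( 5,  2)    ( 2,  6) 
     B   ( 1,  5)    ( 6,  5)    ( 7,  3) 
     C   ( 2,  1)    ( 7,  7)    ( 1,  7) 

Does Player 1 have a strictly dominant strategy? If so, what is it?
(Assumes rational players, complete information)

No strictly dominant strategy exists for Player 1

Work:
A strategy strictly dominates another if it gives a strictly higher payoff against every opponent action. Compare each pair of P1's strategies column-by-column:
  A vs B: [4 vs 1, 5 vs 6, 2 vs 7] → A does not strictly dominate B (column Y: 5 ≤ 6)
  A vs C: [4 vs 2, 5 vs 7, 2 vs 1] → A does not strictly dominate C (column Y: 5 ≤ 7)
  B vs A: [1 vs 4, 6 vs 5, 7 vs 2] → B does not strictly dominate A (column X: 1 ≤ 4)
  B vs C: [1 vs 2, 6 vs 7, 7 vs 1] → B does not strictly dominate C (column X: 1 ≤ 2)
  C vs A: [2 vs 4, 7 vs 5, 1 vs 2] → C does not strictly dominate A (column X: 2 ≤ 4)
  C vs B: [2 vs 1, 7 vs 6, 1 vs 7] → C does not strictly dominate B (column Z: 1 ≤ 7)
No single strategy strictly dominates all others → no strictly dominant strategy.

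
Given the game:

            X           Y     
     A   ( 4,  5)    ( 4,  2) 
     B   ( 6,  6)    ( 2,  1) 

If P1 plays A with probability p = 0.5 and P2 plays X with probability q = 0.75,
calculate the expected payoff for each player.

E[P1] = 4.5, E[P2] = 4.5

Work:
E[P1] = p·q·π₁(A,X) + p·(1-q)·π₁(A,Y) + (1-p)·q·π₁(B,X) + (1-p)·(1-q)·π₁(B,Y)
= 0.5·0.75·4 + 0.5·0.25·4 + 0.5·0.75·6 + 0.5·0.25·2
= 4.5

E[P2] = 4.5 (similar calculation)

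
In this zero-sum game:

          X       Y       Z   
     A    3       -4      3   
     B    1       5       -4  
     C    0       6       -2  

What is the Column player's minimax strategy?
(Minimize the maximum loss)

Column should play X or Z (all achieve the minimum), value = 3

Work:
Column player minimizes Row's maximum payoff:
Column X: max payoff to Row = 3
Column Y: max payoff to Row = 6
Column Z: max payoff to Row = 3
Minimum is 3, achieved by columns X, Z (tied).
Each of X or Z is a minimax strategy.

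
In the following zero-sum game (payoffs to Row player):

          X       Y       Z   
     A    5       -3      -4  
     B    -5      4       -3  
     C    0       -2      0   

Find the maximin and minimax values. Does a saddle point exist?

Maximin = -2, Minimax = 0, Saddle: False

Work:
Row minimums: [-4, -5, -2] → maximin = -2
Column maximums: [5, 4, 0] → minimax = 0
No saddle point (maximin ≠ minimax). Mixed strategy needed.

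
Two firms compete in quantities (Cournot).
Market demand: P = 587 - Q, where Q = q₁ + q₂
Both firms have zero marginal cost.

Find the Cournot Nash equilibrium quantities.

q₁* = q₂* = 195.67; P* = 195.67

Work:
Profit: π_i = P·q_i = (a - q_i - q_j)·q_i
FOC: ∂π_i/∂q_i = a - 2q_i - q_j = 0
Reaction function: q_i = (587 - q_j)/2
Symmetry: q* = 587/3 = 195.67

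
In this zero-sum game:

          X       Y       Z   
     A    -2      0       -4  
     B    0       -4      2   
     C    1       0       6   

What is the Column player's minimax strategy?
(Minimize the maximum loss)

Column should play Y, value = 0

Work:
Column player minimizes Row's maximum payoff:
Column X: max payoff to Row = 1
Column Y: max payoff to Row = 0
Column Z: max payoff to Row = 6
Minimum is 0, achieved by column Y.
Minimax strategy: Y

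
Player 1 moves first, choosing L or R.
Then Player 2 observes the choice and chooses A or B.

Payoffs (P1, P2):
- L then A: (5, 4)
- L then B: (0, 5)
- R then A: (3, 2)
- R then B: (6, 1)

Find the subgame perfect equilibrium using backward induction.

P1 plays R, P2 plays B after L and A after R; Payoff (3, 2)

Work:
Backward induction:
After L: P2 chooses B → P1 gets 0
After R: P2 chooses A → P1 gets 3
P1 chooses R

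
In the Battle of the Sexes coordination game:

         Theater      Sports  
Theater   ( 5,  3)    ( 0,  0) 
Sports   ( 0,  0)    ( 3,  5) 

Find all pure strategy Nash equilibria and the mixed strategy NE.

Pure NE: (Theater, Theater) and (Sports, Sports); Mixed NE: p = 0.625, q = 0.375

Work:
Check pure NE:
(Theater, Theater): (5, 3) - no unilateral deviation beneficial
(Sports, Sports): (3, 5) - no unilateral deviation beneficial
Mixed NE: P1 plays Theater with p = 0.625, P2 plays Theater with q = 0.375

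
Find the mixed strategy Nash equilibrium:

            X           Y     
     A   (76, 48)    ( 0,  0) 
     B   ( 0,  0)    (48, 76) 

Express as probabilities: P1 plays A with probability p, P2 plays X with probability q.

p = 0.6129, q = 0.3871

Work:
Find probabilities that make opponent indifferent:
P2 chooses q to make P1 indifferent between A and B
P1 chooses p to make P2 indifferent between X and Y
Mixed NE: P1 plays (A: 0.6129, B: 0.3871), P2 plays (X: 0.3871, Y: 0.6129)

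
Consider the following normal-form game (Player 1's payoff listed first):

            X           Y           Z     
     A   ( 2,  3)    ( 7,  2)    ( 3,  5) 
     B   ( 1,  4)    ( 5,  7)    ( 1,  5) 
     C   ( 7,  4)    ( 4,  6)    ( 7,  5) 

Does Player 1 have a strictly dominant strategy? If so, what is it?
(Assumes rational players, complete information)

No strictly dominant strategy exists for Player 1

Work:
A strategy strictly dominates another if it gives a strictly higher payoff against every opponent action. Compare each pair of P1's strategies column-by-column:
  A vs B: [2 vs 1, 7 vs 5, 3 vs 1] → A strictly dominates B
  A vs C: [2 vs 7, 7 vs 4, 3 vs 7] → A does not strictly dominate C (column X: 2 ≤ 7)
  B vs A: [1 vs 2, 5 vs 7, 1 vs 3] → B does not strictly dominate A (column X: 1 ≤ 2)
  B vs C: [1 vs 7, 5 vs 4, 1 vs 7] → B does not strictly dominate C (column X: 1 ≤ 7)
  C vs A: [7 vs 2, 4 vs 7, 7 vs 3] → C does not strictly dominate A (column Y: 4 ≤ 7)
  C vs B: [7 vs 1, 4 vs 5, 7 vs 1] → C does not strictly dominate B (column Y: 4 ≤ 5)
No single strategy strictly dominates all others → no strictly dominant strategy.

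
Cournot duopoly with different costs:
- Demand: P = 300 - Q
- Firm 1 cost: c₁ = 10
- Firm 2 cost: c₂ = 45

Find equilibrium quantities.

q₁* = 108.33, q₂* = 73.33

Work:
Reaction: q₁ = (300 - 10 - q₂)/2
Reaction: q₂ = (300 - 45 - q₁)/2
Solve simultaneously:
q₁* = (300 - 2×10 + 45)/3 = 108.33
q₂* = (300 - 2×45 + 10)/3 = 73.33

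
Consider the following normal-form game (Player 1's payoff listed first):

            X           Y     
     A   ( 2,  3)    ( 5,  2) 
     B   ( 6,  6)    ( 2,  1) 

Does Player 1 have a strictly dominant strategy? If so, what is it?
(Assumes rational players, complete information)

No strictly dominant strategy exists for Player 1

Work:
A strategy strictly dominates another if it gives a strictly higher payoff against every opponent action. Compare each pair of P1's strategies column-by-column:
  A vs B: [2 vs 6, 5 vs 2] → A does not strictly dominate B (column X: 2 ≤ 6)
  B vs A: [6 vs 2, 2 vs 5] → B does not strictly dominate A (column Y: 2 ≤ 5)
No single strategy strictly dominates all others → no strictly dominant strategy.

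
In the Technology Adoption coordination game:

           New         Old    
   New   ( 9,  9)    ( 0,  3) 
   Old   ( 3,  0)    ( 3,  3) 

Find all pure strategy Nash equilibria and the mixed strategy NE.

Pure NE: (New, New) and (Old, Old); Mixed NE: p = 0.3333, q = 0.3333

Work:
Check pure NE:
(New, New): (9, 9) - no unilateral deviation beneficial
(Old, Old): (3, 3) - no unilateral deviation beneficial
Mixed NE: P1 plays New with p = 0.3333, P2 plays New with q = 0.3333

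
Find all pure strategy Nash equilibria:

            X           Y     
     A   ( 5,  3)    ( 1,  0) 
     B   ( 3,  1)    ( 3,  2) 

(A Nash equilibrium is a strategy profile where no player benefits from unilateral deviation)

Nash equilibrium: (A, X), (B, Y)

Work:
Best responses:
  P1 vs X: payoffs [5, 3] → best response A (payoff 5)
  P1 vs Y: payoffs [1, 3] → best response B (payoff 3)
  P2 vs A: payoffs [3, 0] → best response X (payoff 3)
  P2 vs B: payoffs [1, 2] → best response Y (payoff 2)
Mutual best responses: (A,X), (B,Y) → Nash equilibria.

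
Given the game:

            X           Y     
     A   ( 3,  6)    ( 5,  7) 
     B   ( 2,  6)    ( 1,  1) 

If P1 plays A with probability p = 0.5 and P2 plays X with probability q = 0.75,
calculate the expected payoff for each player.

E[P1] = 2.625, E[P2] = 5.5

Work:
E[P1] = p·q·π₁(A,X) + p·(1-q)·π₁(A,Y) + (1-p)·q·π₁(B,X) + (1-p)·(1-q)·π₁(B,Y)
= 0.5·0.75·3 + 0.5·0.25·5 + 0.5·0.75·2 + 0.5·0.25·1
= 2.625

E[P2] = 5.5 (similar calculation)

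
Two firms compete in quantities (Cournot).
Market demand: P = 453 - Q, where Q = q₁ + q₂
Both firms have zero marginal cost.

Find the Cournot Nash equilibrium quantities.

q₁* = q₂* = 151.0; P* = 151.0

Work:
Profit: π_i = P·q_i = (a - q_i - q_j)·q_i
FOC: ∂π_i/∂q_i = a - 2q_i - q_j = 0
Reaction function: q_i = (453 - q_j)/2
Symmetry: q* = 453/3 = 151.0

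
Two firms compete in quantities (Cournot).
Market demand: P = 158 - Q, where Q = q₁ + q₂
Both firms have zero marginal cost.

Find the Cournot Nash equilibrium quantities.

q₁* = q₂* = 52.67; P* = 52.67

Work:
Profit: π_i = P·q_i = (a - q_i - q_j)·q_i
FOC: ∂π_i/∂q_i = a - 2q_i - q_j = 0
Reaction function: q_i = (158 - q_j)/2
Symmetry: q* = 158/3 = 52.67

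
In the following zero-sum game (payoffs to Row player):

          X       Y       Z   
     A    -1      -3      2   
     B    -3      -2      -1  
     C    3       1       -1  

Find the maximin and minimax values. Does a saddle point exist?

Maximin = -1, Minimax = 1, Saddle: False

Work:
Row minimums: [-3, -3, -1] → maximin = -1
Column maximums: [3, 1, 2] → minimax = 1
No saddle point (maximin ≠ minimax). Mixed strategy needed.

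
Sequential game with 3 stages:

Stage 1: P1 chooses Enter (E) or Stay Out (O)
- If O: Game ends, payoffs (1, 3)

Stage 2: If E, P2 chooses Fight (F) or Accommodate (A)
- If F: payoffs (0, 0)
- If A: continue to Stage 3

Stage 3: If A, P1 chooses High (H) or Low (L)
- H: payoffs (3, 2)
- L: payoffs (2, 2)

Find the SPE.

SPE: (E, A, H); Outcome (3, 2)

Work:
Stage 3: P1 chooses H (3 vs 2)
Stage 2: P2: F->0, A->2 (anticipating H). Choose A
Stage 1: P1: O->1, E->3 (anticipating A, H). Choose E
SPE path: E -> A -> H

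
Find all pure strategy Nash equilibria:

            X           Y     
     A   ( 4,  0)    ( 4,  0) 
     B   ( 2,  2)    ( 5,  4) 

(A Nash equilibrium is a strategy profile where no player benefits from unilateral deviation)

Nash equilibrium: (A, X), (B, Y)

Work:
Best responses:
  P1 vs X: payoffs [4, 2] → best response A (payoff 4)
  P1 vs Y: payoffs [4, 5] → best response B (payoff 5)
  P2 vs A: payoffs [0, 0] → best response X/Y (payoff 0)
  P2 vs B: payoffs [2, 4] → best response Y (payoff 4)
Mutual best responses: (A,X), (B,Y) → Nash equilibria.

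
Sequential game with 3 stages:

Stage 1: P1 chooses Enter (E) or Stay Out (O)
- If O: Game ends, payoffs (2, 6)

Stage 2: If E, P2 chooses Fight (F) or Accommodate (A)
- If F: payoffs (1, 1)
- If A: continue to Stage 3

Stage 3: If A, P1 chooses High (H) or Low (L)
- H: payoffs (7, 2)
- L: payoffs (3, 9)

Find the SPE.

SPE: (E, A, H); Outcome (7, 2)

Work:
Stage 3: P1 chooses H (7 vs 3)
Stage 2: P2: F->1, A->2 (anticipating H). Choose A
Stage 1: P1: O->2, E->7 (anticipating A, H). Choose E
SPE path: E -> A -> H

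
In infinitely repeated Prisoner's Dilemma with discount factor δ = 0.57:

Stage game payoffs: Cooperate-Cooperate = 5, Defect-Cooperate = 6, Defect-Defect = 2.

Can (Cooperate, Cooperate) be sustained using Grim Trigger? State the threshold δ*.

δ* = 0.25; since δ = 0.57 ≥ 0.25, cooperation can be sustained

Work:
For Grim Trigger:
Cooperate forever: 5/(1-δ)
Defect then punished: 6 + 2·δ/(1-δ)
Need: 5/(1-δ) ≥ 6 + 2·δ/(1-δ)
Solving: δ ≥ (T-R)/(T-P) = (6-5)/(6-2) = 0.25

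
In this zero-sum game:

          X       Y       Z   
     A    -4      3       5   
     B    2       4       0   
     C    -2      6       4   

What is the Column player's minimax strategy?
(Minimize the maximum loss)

Column should play X, value = 2

Work:
Column player minimizes Row's maximum payoff:
Column X: max payoff to Row = 2
Column Y: max payoff to Row = 6
Column Z: max payoff to Row = 5
Minimum is 2, achieved by column X.
Minimax strategy: X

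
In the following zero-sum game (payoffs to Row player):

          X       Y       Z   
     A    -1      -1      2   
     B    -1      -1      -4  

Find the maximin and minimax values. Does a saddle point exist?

Maximin = -1, Minimax = -1, Saddle: True

Work:
Row minimums: [-1, -4] → maximin = -1
Column maximums: [-1, -1, 2] → minimax = -1
Saddle point exists! Game value = -1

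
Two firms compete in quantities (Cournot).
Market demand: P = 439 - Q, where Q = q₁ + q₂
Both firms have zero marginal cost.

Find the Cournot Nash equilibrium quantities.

q₁* = q₂* = 146.33; P* = 146.33

Work:
Profit: π_i = P·q_i = (a - q_i - q_j)·q_i
FOC: ∂π_i/∂q_i = a - 2q_i - q_j = 0
Reaction function: q_i = (439 - q_j)/2
Symmetry: q* = 439/3 = 146.33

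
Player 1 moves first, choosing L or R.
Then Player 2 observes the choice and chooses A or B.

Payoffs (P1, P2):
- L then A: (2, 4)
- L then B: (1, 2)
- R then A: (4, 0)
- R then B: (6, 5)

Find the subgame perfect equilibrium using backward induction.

P1 plays R, P2 plays A after L and B after R; Payoff (6, 5)

Work:
Backward induction:
After L: P2 chooses A → P1 gets 2
After R: P2 chooses B → P1 gets 6
P1 chooses R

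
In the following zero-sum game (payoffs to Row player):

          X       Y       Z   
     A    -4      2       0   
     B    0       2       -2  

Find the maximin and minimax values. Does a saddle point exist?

Maximin = -2, Minimax = 0, Saddle: False

Work:
Row minimums: [-4, -2] → maximin = -2
Column maximums: [0, 2, 0] → minimax = 0
No saddle point (maximin ≠ minimax). Mixed strategy needed.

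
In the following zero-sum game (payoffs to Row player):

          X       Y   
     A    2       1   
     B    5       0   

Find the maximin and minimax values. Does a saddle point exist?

Maximin = 1, Minimax = 1, Saddle: True

Work:
Row minimums: [1, 0] → maximin = 1
Column maximums: [5, 1] → minimax = 1
Saddle point exists! Game value = 1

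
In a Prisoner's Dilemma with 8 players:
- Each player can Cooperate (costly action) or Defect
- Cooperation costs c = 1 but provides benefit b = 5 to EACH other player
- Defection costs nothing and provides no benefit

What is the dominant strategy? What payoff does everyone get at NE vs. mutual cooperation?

Dominant: Defect; NE payoff = 0; Coop payoff = 34

Work:
Defect dominates (saves cost c = 1, benefit to others is external)
NE: All defect → everyone gets 0
If all cooperate: each receives (7)×5 - 1 = 34
Social dilemma: 34 > 0 but NE gives 0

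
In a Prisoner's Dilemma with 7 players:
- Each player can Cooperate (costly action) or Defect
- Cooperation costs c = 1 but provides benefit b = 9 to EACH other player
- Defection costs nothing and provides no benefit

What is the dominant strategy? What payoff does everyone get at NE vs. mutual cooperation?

Dominant: Defect; NE payoff = 0; Coop payoff = 53

Work:
Defect dominates (saves cost c = 1, benefit to others is external)
NE: All defect → everyone gets 0
If all cooperate: each receives (6)×9 - 1 = 53
Social dilemma: 53 > 0 but NE gives 0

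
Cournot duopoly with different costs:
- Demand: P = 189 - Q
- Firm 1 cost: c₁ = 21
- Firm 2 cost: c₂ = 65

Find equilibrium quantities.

q₁* = 70.67, q₂* = 26.67

Work:
Reaction: q₁ = (189 - 21 - q₂)/2
Reaction: q₂ = (189 - 65 - q₁)/2
Solve simultaneously:
q₁* = (189 - 2×21 + 65)/3 = 70.67
q₂* = (189 - 2×65 + 21)/3 = 26.67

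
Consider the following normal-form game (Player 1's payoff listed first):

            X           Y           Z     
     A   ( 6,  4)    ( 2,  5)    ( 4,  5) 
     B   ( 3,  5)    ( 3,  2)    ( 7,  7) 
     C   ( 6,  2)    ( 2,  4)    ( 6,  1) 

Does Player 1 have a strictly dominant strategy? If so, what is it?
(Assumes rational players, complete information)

No strictly dominant strategy exists for Player 1

Work:
A strategy strictly dominates another if it gives a strictly higher payoff against every opponent action. Compare each pair of P1's strategies column-by-column:
  A vs B: [6 vs 3, 2 vs 3, 4 vs 7] → A does not strictly dominate B (column Y: 2 ≤ 3)
  A vs C: [6 vs 6, 2 vs 2, 4 vs 6] → A does not strictly dominate C (column X: 6 ≤ 6)
  B vs A: [3 vs 6, 3 vs 2, 7 vs 4] → B does not strictly dominate A (column X: 3 ≤ 6)
  B vs C: [3 vs 6, 3 vs 2, 7 vs 6] → B does not strictly dominate C (column X: 3 ≤ 6)
  C vs A: [6 vs 6, 2 vs 2, 6 vs 4] → C does not strictly dominate A (column X: 6 ≤ 6)
  C vs B: [6 vs 3, 2 vs 3, 6 vs 7] → C does not strictly dominate B (column Y: 2 ≤ 3)
No single strategy strictly dominates all others → no strictly dominant strategy.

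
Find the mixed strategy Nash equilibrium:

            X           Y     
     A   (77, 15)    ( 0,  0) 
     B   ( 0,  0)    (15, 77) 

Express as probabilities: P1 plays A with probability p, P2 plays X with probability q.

p = 0.837, q = 0.163

Work:
Find probabilities that make opponent indifferent:
P2 chooses q to make P1 indifferent between A and B
P1 chooses p to make P2 indifferent between X and Y
Mixed NE: P1 plays (A: 0.837, B: 0.163), P2 plays (X: 0.163, Y: 0.837)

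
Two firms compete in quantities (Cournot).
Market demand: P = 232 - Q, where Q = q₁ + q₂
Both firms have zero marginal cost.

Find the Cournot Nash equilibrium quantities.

q₁* = q₂* = 77.33; P* = 77.33

Work:
Profit: π_i = P·q_i = (a - q_i - q_j)·q_i
FOC: ∂π_i/∂q_i = a - 2q_i - q_j = 0
Reaction function: q_i = (232 - q_j)/2
Symmetry: q* = 232/3 = 77.33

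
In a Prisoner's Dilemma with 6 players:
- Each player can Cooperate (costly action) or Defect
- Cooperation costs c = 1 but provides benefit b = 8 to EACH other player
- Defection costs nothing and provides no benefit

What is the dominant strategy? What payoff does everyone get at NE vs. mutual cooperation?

Dominant: Defect; NE payoff = 0; Coop payoff = 39

Work:
Defect dominates (saves cost c = 1, benefit to others is external)
NE: All defect → everyone gets 0
If all cooperate: each receives (5)×8 - 1 = 39
Social dilemma: 39 > 0 but NE gives 0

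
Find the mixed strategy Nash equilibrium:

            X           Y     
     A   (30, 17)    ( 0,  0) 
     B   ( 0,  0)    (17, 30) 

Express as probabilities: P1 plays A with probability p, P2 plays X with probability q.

p = 0.6383, q = 0.3617

Work:
Find probabilities that make opponent indifferent:
P2 chooses q to make P1 indifferent between A and B
P1 chooses p to make P2 indifferent between X and Y
Mixed NE: P1 plays (A: 0.6383, B: 0.3617), P2 plays (X: 0.3617, Y: 0.6383)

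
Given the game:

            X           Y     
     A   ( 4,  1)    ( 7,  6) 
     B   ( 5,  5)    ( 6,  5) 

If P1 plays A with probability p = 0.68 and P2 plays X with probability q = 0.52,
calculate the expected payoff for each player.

E[P1] = 5.4528, E[P2] = 3.912

Work:
E[P1] = p·q·π₁(A,X) + p·(1-q)·π₁(A,Y) + (1-p)·q·π₁(B,X) + (1-p)·(1-q)·π₁(B,Y)
= 0.68·0.52·4 + 0.68·0.48·7 + 0.32·0.52·5 + 0.32·0.48·6
= 5.4528

E[P2] = 3.912 (similar calculation)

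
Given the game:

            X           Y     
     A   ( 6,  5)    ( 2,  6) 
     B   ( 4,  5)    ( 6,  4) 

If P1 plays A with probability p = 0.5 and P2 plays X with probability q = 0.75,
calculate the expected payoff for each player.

E[P1] = 4.75, E[P2] = 5.0

Work:
E[P1] = p·q·π₁(A,X) + p·(1-q)·π₁(A,Y) + (1-p)·q·π₁(B,X) + (1-p)·(1-q)·π₁(B,Y)
= 0.5·0.75·6 + 0.5·0.25·2 + 0.5·0.75·4 + 0.5·0.25·6
= 4.75

E[P2] = 5.0 (similar calculation)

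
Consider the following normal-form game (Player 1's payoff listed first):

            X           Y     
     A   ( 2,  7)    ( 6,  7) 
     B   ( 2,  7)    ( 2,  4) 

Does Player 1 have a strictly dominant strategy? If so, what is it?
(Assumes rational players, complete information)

No strictly dominant strategy exists for Player 1

Work:
A strategy strictly dominates another if it gives a strictly higher payoff against every opponent action. Compare each pair of P1's strategies column-by-column:
  A vs B: [2 vs 2, 6 vs 2] → A does not strictly dominate B (column X: 2 ≤ 2)
  B vs A: [2 vs 2, 2 vs 6] → B does not strictly dominate A (column X: 2 ≤ 2)
No single strategy strictly dominates all others → no strictly dominant strategy.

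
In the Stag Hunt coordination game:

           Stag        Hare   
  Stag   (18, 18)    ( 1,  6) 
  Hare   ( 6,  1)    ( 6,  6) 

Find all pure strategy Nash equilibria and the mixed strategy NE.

Pure NE: (Stag, Stag) and (Hare, Hare); Mixed NE: p = 0.2941, q = 0.2941

Work:
Check pure NE:
(Stag, Stag): (18, 18) - no unilateral deviation beneficial
(Hare, Hare): (6, 6) - no unilateral deviation beneficial
Mixed NE: P1 plays Stag with p = 0.2941, P2 plays Stag with q = 0.2941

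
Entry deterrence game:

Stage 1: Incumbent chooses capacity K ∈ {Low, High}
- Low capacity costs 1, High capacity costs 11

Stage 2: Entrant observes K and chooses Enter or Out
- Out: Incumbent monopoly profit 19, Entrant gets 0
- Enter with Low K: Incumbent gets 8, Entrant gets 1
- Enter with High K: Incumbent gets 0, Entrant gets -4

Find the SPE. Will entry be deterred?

SPE: (High, Enter|Low, Out|High); Entry deterred. Incumbent net profit = 8

Work:
After Low K: Entrant enters (1 > 0)
After High K: Entrant stays out (-4 < 0)
Incumbent: Low → 8−1=7, High → 19−11=8
Incumbent chooses High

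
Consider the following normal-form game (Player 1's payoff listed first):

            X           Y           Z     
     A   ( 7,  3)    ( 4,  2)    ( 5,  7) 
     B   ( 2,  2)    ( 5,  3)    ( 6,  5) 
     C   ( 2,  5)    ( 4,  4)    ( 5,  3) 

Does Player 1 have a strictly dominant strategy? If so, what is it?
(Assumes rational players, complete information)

No strictly dominant strategy exists for Player 1

Work:
A strategy strictly dominates another if it gives a strictly higher payoff against every opponent action. Compare each pair of P1's strategies column-by-column:
  A vs B: [7 vs 2, 4 vs 5, 5 vs 6] → A does not strictly dominate B (column Y: 4 ≤ 5)
  A vs C: [7 vs 2, 4 vs 4, 5 vs 5] → A does not strictly dominate C (column Y: 4 ≤ 4)
  B vs A: [2 vs 7, 5 vs 4, 6 vs 5] → B does not strictly dominate A (column X: 2 ≤ 7)
  B vs C: [2 vs 2, 5 vs 4, 6 vs 5] → B does not strictly dominate C (column X: 2 ≤ 2)
  C vs A: [2 vs 7, 4 vs 4, 5 vs 5] → C does not strictly dominate A (column X: 2 ≤ 7)
  C vs B: [2 vs 2, 4 vs 5, 5 vs 6] → C does not strictly dominate B (column X: 2 ≤ 2)
No single strategy strictly dominates all others → no strictly dominant strategy.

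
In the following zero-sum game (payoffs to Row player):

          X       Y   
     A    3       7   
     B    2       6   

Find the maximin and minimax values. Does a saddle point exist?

Maximin = 3, Minimax = 3, Saddle: True

Work:
Row minimums: [3, 2] → maximin = 3
Column maximums: [3, 7] → minimax = 3
Saddle point exists! Game value = 3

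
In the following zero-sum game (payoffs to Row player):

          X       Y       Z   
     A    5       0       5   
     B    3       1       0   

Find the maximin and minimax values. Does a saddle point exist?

Maximin = 0, Minimax = 1, Saddle: False

Work:
Row minimums: [0, 0] → maximin = 0
Column maximums: [5, 1, 5] → minimax = 1
No saddle point (maximin ≠ minimax). Mixed strategy needed.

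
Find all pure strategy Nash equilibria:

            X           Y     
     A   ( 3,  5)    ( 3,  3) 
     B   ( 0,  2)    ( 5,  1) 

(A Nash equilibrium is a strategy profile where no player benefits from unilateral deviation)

Nash equilibrium: (A, X)

Work:
Best responses:
  P1 vs X: payoffs [3, 0] → best response A (payoff 3)
  P1 vs Y: payoffs [3, 5] → best response B (payoff 5)
  P2 vs A: payoffs [5, 3] → best response X (payoff 5)
  P2 vs B: payoffs [2, 1] → best response X (payoff 2)
Mutual best responses: (A,X) → Nash equilibria.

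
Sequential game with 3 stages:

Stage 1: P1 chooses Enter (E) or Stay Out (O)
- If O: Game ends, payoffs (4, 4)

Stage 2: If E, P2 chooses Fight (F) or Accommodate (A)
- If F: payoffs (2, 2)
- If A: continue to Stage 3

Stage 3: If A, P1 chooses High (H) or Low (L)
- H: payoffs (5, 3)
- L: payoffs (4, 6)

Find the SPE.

SPE: (E, A, H); Outcome (5, 3)

Work:
Stage 3: P1 chooses H (5 vs 4)
Stage 2: P2: F->2, A->3 (anticipating H). Choose A
Stage 1: P1: O->4, E->5 (anticipating A, H). Choose E
SPE path: E -> A -> H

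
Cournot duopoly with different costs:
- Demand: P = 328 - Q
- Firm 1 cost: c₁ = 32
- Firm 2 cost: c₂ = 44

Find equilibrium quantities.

q₁* = 102.67, q₂* = 90.67

Work:
Reaction: q₁ = (328 - 32 - q₂)/2
Reaction: q₂ = (328 - 44 - q₁)/2
Solve simultaneously:
q₁* = (328 - 2×32 + 44)/3 = 102.67
q₂* = (328 - 2×44 + 32)/3 = 90.67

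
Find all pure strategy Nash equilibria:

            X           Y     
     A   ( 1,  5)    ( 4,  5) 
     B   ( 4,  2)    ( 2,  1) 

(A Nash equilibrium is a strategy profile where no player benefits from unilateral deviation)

Nash equilibrium: (A, Y), (B, X)

Work:
Best responses:
  P1 vs X: payoffs [1, 4] → best response B (payoff 4)
  P1 vs Y: payoffs [4, 2] → best response A (payoff 4)
  P2 vs A: payoffs [5, 5] → best response X/Y (payoff 5)
  P2 vs B: payoffs [2, 1] → best response X (payoff 2)
Mutual best responses: (A,Y), (B,X) → Nash equilibria.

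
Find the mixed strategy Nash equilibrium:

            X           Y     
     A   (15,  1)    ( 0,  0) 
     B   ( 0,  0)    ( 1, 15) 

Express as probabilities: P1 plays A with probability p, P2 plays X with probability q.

p = 0.9375, q = 0.0625

Work:
Find probabilities that make opponent indifferent:
P2 chooses q to make P1 indifferent between A and B
P1 chooses p to make P2 indifferent between X and Y
Mixed NE: P1 plays (A: 0.9375, B: 0.0625), P2 plays (X: 0.0625, Y: 0.9375)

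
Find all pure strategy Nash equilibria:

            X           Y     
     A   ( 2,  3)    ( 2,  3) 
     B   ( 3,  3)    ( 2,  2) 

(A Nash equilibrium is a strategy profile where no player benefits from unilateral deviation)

Nash equilibrium: (A, Y), (B, X)

Work:
Best responses:
  P1 vs X: payoffs [2, 3] → best response B (payoff 3)
  P1 vs Y: payoffs [2, 2] → best response A/B (payoff 2)
  P2 vs A: payoffs [3, 3] → best response X/Y (payoff 3)
  P2 vs B: payoffs [3, 2] → best response X (payoff 3)
Mutual best responses: (A,Y), (B,X) → Nash equilibria.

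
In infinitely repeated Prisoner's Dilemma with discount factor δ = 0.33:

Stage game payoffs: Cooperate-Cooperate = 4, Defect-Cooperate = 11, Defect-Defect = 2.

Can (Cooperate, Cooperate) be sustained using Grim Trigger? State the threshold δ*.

δ* = 0.7778; since δ = 0.33 < 0.7778, cooperation cannot be sustained

Work:
For Grim Trigger:
Cooperate forever: 4/(1-δ)
Defect then punished: 11 + 2·δ/(1-δ)
Need: 4/(1-δ) ≥ 11 + 2·δ/(1-δ)
Solving: δ ≥ (T-R)/(T-P) = (11-4)/(11-2) = 0.7778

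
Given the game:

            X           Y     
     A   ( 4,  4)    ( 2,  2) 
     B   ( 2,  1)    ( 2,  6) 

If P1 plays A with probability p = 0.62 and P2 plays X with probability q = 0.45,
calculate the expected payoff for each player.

E[P1] = 2.558, E[P2] = 3.223

Work:
E[P1] = p·q·π₁(A,X) + p·(1-q)·π₁(A,Y) + (1-p)·q·π₁(B,X) + (1-p)·(1-q)·π₁(B,Y)
= 0.62·0.45·4 + 0.62·0.55·2 + 0.38·0.45·2 + 0.38·0.55·2
= 2.558

E[P2] = 3.223 (similar calculation)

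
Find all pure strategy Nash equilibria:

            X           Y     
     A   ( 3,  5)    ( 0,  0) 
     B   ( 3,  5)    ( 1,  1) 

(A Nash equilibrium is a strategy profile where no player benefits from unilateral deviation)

Nash equilibrium: (A, X), (B, X)

Work:
Best responses:
  P1 vs X: payoffs [3, 3] → best response A/B (payoff 3)
  P1 vs Y: payoffs [0, 1] → best response B (payoff 1)
  P2 vs A: payoffs [5, 0] → best response X (payoff 5)
  P2 vs B: payoffs [5, 1] → best response X (payoff 5)
Mutual best responses: (A,X), (B,X) → Nash equilibria.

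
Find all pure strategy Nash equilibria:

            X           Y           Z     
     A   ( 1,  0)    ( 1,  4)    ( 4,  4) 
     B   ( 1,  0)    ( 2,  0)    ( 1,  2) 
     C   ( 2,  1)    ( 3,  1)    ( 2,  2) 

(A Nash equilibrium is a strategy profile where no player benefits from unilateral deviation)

Nash equilibrium: (A, Z)

Work:
Best responses:
  P1 vs X: payoffs [1, 1, 2] → best response C (payoff 2)
  P1 vs Y: payoffs [1, 2, 3] → best response C (payoff 3)
  P1 vs Z: payoffs [4, 1, 2] → best response A (payoff 4)
  P2 vs A: payoffs [0, 4, 4] → best response Y/Z (payoff 4)
  P2 vs B: payoffs [0, 0, 2] → best response Z (payoff 2)
  P2 vs C: payoffs [1, 1, 2] → best response Z (payoff 2)
Mutual best responses: (A,Z) → Nash equilibria.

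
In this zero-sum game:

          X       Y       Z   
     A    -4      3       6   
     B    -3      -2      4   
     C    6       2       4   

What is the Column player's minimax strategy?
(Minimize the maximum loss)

Column should play Y, value = 3

Work:
Column player minimizes Row's maximum payoff:
Column X: max payoff to Row = 6
Column Y: max payoff to Row = 3
Column Z: max payoff to Row = 6
Minimum is 3, achieved by column Y.
Minimax strategy: Y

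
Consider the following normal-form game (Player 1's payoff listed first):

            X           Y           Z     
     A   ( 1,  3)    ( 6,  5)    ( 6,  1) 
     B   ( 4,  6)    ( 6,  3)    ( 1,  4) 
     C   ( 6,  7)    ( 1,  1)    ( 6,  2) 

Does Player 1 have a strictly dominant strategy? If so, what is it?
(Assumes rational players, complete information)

No strictly dominant strategy exists for Player 1

Work:
A strategy strictly dominates another if it gives a strictly higher payoff against every opponent action. Compare each pair of P1's strategies column-by-column:
  A vs B: [1 vs 4, 6 vs 6, 6 vs 1] → A does not strictly dominate B (column X: 1 ≤ 4)
  A vs C: [1 vs 6, 6 vs 1, 6 vs 6] → A does not strictly dominate C (column X: 1 ≤ 6)
  B vs A: [4 vs 1, 6 vs 6, 1 vs 6] → B does not strictly dominate A (column Y: 6 ≤ 6)
  B vs C: [4 vs 6, 6 vs 1, 1 vs 6] → B does not strictly dominate C (column X: 4 ≤ 6)
  C vs A: [6 vs 1, 1 vs 6, 6 vs 6] → C does not strictly dominate A (column Y: 1 ≤ 6)
  C vs B: [6 vs 4, 1 vs 6, 6 vs 1] → C does not strictly dominate B (column Y: 1 ≤ 6)
No single strategy strictly dominates all others → no strictly dominant strategy.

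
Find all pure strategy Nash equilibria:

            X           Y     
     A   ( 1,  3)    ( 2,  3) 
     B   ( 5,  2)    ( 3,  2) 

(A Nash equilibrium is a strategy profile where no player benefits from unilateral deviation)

Nash equilibrium: (B, X), (B, Y)

Work:
Best responses:
  P1 vs X: payoffs [1, 5] → best response B (payoff 5)
  P1 vs Y: payoffs [2, 3] → best response B (payoff 3)
  P2 vs A: payoffs [3, 3] → best response X/Y (payoff 3)
  P2 vs B: payoffs [2, 2] → best response X/Y (payoff 2)
Mutual best responses: (B,X), (B,Y) → Nash equilibria.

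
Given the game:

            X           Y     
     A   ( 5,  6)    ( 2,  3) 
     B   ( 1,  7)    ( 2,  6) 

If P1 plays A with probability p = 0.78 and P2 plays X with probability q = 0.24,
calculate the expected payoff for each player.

E[P1] = 2.5088, E[P2] = 4.2744

Work:
E[P1] = p·q·π₁(A,X) + p·(1-q)·π₁(A,Y) + (1-p)·q·π₁(B,X) + (1-p)·(1-q)·π₁(B,Y)
= 0.78·0.24·5 + 0.78·0.76·2 + 0.22·0.24·1 + 0.22·0.76·2
= 2.5088

E[P2] = 4.2744 (similar calculation)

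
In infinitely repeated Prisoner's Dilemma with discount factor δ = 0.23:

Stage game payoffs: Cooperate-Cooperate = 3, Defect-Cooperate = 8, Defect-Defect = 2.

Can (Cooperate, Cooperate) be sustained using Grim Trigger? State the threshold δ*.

δ* = 0.8333; since δ = 0.23 < 0.8333, cooperation cannot be sustained

Work:
For Grim Trigger:
Cooperate forever: 3/(1-δ)
Defect then punished: 8 + 2·δ/(1-δ)
Need: 3/(1-δ) ≥ 8 + 2·δ/(1-δ)
Solving: δ ≥ (T-R)/(T-P) = (8-3)/(8-2) = 0.8333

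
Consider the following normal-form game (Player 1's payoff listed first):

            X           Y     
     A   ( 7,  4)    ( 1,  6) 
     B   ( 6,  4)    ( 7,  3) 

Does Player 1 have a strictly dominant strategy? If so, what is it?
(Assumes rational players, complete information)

No strictly dominant strategy exists for Player 1

Work:
A strategy strictly dominates another if it gives a strictly higher payoff against every opponent action. Compare each pair of P1's strategies column-by-column:
  A vs B: [7 vs 6, 1 vs 7] → A does not strictly dominate B (column Y: 1 ≤ 7)
  B vs A: [6 vs 7, 7 vs 1] → B does not strictly dominate A (column X: 6 ≤ 7)
No single strategy strictly dominates all others → no strictly dominant strategy.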